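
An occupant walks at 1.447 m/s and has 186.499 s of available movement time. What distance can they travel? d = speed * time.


d = 1.447 * 186.499 = 269.86 m

269.86 m


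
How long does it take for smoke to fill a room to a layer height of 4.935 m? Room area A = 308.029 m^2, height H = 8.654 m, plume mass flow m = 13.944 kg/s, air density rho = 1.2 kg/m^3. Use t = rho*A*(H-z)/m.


H - z = 3.719 m
t = 1.2 * 308.029 * 3.719 / 13.944 = 98.585 s

98.585 s


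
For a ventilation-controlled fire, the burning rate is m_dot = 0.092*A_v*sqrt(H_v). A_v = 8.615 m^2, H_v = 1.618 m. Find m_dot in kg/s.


sqrt(H_v) = 1.2720
m_dot = 0.092 * 8.615 * 1.2720 = 1.0082 kg/s

1.0082 kg/s


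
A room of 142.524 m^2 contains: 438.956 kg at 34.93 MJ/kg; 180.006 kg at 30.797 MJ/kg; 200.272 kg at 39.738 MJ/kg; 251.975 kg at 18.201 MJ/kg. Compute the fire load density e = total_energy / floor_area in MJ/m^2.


Total energy = 438.956*34.93 + 180.006*30.797 + 200.272*39.738 + 251.975*18.201
= 15332.73 + 5543.645 + 7958.409 + 4586.197
= 33420.98 MJ
e = 33420.98 / 142.524 = 234.49 MJ/m^2

234.49 MJ/m^2


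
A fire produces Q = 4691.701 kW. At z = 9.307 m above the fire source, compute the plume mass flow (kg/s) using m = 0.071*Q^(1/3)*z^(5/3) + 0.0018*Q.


Q^(1/3) = 16.741
z^(5/3) = 41.180
First term = 0.071 * 16.741 * 41.180 = 48.946
Second term = 0.0018 * 4691.701 = 8.4451
m = 57.391 kg/s

57.391 kg/s


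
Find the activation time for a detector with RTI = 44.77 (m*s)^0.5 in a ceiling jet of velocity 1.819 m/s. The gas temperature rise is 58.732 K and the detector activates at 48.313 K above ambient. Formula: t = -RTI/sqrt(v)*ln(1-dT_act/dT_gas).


dT_act/dT_gas = 0.82260
ln(1 - 0.82260) = -1.7294
t = -44.77 / sqrt(1.819) * -1.7294 = 57.406 s

57.406 s


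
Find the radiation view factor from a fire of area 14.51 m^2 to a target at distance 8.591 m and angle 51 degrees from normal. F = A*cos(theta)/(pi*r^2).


cos(51 deg) = 0.62932
pi*r^2 = 231.87
F = 14.51 * 0.62932 / 231.87 = 0.039382

0.039382


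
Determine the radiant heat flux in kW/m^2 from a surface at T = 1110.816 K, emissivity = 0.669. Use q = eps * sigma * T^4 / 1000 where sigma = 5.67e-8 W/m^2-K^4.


T^4 = 1.5225e+12
q = 0.669 * 5.67e-8 * 1.5225e+12 / 1000 = 57.753 kW/m^2

57.753 kW/m^2


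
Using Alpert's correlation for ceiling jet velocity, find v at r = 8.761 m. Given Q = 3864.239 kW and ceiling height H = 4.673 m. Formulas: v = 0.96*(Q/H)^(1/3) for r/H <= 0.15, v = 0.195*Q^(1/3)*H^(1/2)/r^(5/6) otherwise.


r/H = 8.761 / 4.673 = 1.8748
r/H > 0.15, so v = 0.195*Q^(1/3)*H^(1/2)/r^(5/6)
Q^(1/3) = 15.692
H^(1/2) = 2.1617
r^(5/6) = 6.1018
v = 0.195 * 15.692 * 2.1617 / 6.1018 = 1.0841 m/s

1.0841 m/s


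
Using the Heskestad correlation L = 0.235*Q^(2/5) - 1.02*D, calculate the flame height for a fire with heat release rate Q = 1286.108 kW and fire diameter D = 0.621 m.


Q^(2/5) = 17.527
0.235 * Q^(2/5) = 4.1189
1.02 * D = 0.63342
L = 3.4855 m

3.4855 m


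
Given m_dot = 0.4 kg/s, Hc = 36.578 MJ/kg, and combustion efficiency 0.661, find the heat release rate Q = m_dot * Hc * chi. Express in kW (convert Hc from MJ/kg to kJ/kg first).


Hc = 36.578 MJ/kg = 36.578 * 1000 kJ/kg = 36578 kJ/kg
Q = 0.4 kg/s * 36578 kJ/kg * 0.661 = 9671.2 kW

9671.2 kW


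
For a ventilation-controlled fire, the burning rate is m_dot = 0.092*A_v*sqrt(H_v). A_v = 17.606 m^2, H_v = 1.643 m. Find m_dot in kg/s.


sqrt(H_v) = 1.2818
m_dot = 0.092 * 17.606 * 1.2818 = 2.0762 kg/s

2.0762 kg/s


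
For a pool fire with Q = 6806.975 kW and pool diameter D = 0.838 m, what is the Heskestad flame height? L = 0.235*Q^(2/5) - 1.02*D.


Q^(2/5) = 34.134
0.235 * Q^(2/5) = 8.0214
1.02 * D = 0.85476
L = 7.1666 m

7.1666 m


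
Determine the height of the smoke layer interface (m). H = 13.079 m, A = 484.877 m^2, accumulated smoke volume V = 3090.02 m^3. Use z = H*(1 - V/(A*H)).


V/(A*H) = 0.48725
1 - 0.48725 = 0.51275
z = 13.079 * 0.51275 = 6.7062 m

6.7062 m


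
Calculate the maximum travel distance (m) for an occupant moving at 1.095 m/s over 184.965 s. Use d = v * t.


d = 1.095 * 184.965 = 202.54 m

202.54 m


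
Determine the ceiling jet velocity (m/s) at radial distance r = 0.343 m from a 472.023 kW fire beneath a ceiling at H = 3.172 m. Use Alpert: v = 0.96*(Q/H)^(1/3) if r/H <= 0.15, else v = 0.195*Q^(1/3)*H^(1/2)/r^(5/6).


r/H = 0.343 / 3.172 = 0.10813
r/H <= 0.15, so v = 0.96*(Q/H)^(1/3)
Q/H = 148.81
(Q/H)^(1/3) = 5.2992
v = 0.96 * 5.2992 = 5.0872 m/s

5.0872 m/s


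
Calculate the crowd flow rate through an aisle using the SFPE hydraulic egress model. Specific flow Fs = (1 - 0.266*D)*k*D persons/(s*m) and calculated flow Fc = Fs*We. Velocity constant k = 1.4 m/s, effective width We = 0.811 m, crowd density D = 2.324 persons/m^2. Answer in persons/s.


1 - 0.266*D = 1 - 0.266*2.324 = 0.38182
Fs = 0.38182 * 1.4 * 2.324 = 1.2423 persons/(s*m)
Fc = 1.2423 * 0.811 = 1.0075 persons/s

1.0075 persons/s


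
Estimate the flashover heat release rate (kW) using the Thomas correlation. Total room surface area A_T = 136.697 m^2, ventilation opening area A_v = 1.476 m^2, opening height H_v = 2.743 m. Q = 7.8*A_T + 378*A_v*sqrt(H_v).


7.8*A_T = 1066.2
sqrt(H_v) = 1.6562
378*A_v*sqrt(H_v) = 924.04
Q = 1066.2 + 924.04 = 1990.3 kW

1990.3 kW


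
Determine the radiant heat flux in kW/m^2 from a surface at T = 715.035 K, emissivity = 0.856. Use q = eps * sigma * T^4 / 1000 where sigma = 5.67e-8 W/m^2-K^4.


T^4 = 2.6140e+11
q = 0.856 * 5.67e-8 * 2.6140e+11 / 1000 = 12.687 kW/m^2

12.687 kW/m^2


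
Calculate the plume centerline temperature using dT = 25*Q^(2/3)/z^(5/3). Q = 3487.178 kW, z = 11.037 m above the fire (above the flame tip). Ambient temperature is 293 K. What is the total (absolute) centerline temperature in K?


Q^(2/3) = 229.96
z^(5/3) = 54.712
dT = 25 * 229.96 / 54.712 = 105.08 K
T = 293 + 105.08 = 398.08 K

398.08 K


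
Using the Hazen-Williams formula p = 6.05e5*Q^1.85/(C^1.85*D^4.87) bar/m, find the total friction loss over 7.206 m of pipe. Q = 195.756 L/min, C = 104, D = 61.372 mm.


Q^1.85 = 17365
C^1.85 = 5389.0
D^4.87 = 5.0982e+08
p/m = 0.0038239 bar/m
p_total = 0.0038239 * 7.206 = 0.027555 bar

0.027555 bar


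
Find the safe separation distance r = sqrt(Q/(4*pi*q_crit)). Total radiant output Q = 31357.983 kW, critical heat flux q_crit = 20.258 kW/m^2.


4*pi*q_crit = 254.57
Q/(4*pi*q_crit) = 123.18
r = sqrt(123.18) = 11.099 m

11.099 m


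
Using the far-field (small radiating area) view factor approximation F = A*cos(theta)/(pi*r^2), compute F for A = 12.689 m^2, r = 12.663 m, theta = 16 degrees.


cos(16 deg) = 0.96126
pi*r^2 = 503.76
F = 12.689 * 0.96126 / 503.76 = 0.024213

0.024213


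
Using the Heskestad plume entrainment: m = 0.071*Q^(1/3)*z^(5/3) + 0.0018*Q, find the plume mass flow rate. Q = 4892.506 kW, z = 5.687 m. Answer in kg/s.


Q^(1/3) = 16.976
z^(5/3) = 18.119
First term = 0.071 * 16.976 * 18.119 = 21.839
Second term = 0.0018 * 4892.506 = 8.8065
m = 30.646 kg/s

30.646 kg/s


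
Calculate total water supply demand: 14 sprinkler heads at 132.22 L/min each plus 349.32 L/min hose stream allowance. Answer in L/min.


Sprinkler demand = 14 * 132.22 = 1851.08 L/min
Total = 1851.08 + 349.32 = 2200.4 L/min

2200.4 L/min


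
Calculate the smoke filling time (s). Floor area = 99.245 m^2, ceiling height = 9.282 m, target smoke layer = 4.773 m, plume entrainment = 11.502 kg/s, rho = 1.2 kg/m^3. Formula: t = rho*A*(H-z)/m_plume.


H - z = 4.509 m
t = 1.2 * 99.245 * 4.509 / 11.502 = 46.687 s

46.687 s


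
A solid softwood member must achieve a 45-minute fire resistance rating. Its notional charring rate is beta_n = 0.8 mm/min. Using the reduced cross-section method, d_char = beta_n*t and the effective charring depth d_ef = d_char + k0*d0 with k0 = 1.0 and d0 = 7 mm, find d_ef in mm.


d_char = 0.8 * 45 = 36 mm
d_ef = 36 + 1.0*7 = 43 mm

43 mm


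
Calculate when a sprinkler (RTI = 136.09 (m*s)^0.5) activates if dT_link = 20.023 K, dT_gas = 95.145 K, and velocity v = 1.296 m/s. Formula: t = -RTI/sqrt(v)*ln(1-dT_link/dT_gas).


dT_link/dT_gas = 0.21045
ln(1 - 0.21045) = -0.23629
t = -136.09 / sqrt(1.296) * -0.23629 = 28.247 s

28.247 s


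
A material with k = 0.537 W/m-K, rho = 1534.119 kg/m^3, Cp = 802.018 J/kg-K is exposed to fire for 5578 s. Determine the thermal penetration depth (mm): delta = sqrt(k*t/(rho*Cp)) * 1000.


alpha = 0.537 / (1534.119 * 802.018) = 4.3645e-07 m^2/s
alpha * t = 0.0024345
delta = sqrt(0.0024345) * 1000 = 49.341 mm

49.341 mm


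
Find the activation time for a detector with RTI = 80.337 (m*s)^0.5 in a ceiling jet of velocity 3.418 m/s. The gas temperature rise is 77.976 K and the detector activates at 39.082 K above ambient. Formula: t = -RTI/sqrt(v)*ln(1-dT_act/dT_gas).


dT_act/dT_gas = 0.50121
ln(1 - 0.50121) = -0.69556
t = -80.337 / sqrt(3.418) * -0.69556 = 30.225 s

30.225 s


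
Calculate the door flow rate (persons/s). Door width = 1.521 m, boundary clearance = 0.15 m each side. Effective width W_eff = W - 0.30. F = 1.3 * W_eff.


W_eff = 1.521 - 0.30 = 1.221 m
F = 1.3 * 1.221 = 1.5873 persons/s

1.5873 persons/s


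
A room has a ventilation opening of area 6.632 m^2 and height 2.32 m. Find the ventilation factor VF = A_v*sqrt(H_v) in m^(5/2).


sqrt(H_v) = 1.5232
VF = 6.632 * 1.5232 = 10.102 m^(5/2)

10.102 m^(5/2)


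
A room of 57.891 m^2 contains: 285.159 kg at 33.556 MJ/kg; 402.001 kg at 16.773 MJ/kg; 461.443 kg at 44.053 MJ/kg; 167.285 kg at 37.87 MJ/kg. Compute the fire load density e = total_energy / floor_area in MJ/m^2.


Total energy = 285.159*33.556 + 402.001*16.773 + 461.443*44.053 + 167.285*37.87
= 9568.795 + 6742.763 + 20327.95 + 6335.083
= 42974.59 MJ
e = 42974.59 / 57.891 = 742.34 MJ/m^2

742.34 MJ/m^2


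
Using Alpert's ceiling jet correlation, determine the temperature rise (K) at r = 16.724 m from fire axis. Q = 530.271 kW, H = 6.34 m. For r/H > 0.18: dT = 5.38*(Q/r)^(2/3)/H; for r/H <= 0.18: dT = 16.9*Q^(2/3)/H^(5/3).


r/H = 16.724 / 6.34 = 2.6379
r/H > 0.18, so dT = 5.38*(Q/r)^(2/3)/H
Q/r = 31.707
(Q/r)^(2/3) = 10.018
dT = 5.38 * 10.018 / 6.34 = 8.5009 K

8.5009 K


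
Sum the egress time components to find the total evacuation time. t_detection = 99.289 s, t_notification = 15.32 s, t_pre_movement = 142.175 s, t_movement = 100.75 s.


Total = 99.289 + 15.32 + 142.175 + 100.75 = 357.534 s

357.534 s


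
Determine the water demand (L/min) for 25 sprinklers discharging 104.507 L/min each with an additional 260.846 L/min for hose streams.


Sprinkler demand = 25 * 104.507 = 2612.675 L/min
Total = 2612.675 + 260.846 = 2873.521 L/min

2873.521 L/min


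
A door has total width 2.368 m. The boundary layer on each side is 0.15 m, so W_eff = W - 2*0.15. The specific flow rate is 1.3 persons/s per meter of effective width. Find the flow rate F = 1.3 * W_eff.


W_eff = 2.368 - 0.30 = 2.068 m
F = 1.3 * 2.068 = 2.6884 persons/s

2.6884 persons/s


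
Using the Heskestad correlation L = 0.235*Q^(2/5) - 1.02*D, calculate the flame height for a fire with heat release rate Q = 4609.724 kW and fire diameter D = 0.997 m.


Q^(2/5) = 29.206
0.235 * Q^(2/5) = 6.8634
1.02 * D = 1.0169
L = 5.8464 m

5.8464 m


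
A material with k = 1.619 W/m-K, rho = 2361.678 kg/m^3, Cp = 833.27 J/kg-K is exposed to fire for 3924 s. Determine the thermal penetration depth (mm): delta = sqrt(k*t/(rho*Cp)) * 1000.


alpha = 1.619 / (2361.678 * 833.27) = 8.2270e-07 m^2/s
alpha * t = 0.0032283
delta = sqrt(0.0032283) * 1000 = 56.818 mm

56.818 mm


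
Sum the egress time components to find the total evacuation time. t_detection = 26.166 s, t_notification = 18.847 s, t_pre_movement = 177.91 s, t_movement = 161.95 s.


Total = 26.166 + 18.847 + 177.91 + 161.95 = 384.873 s

384.873 s


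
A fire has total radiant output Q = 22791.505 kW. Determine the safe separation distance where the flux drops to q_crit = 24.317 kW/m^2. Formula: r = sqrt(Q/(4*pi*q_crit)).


4*pi*q_crit = 305.58
Q/(4*pi*q_crit) = 74.585
r = sqrt(74.585) = 8.6363 m

8.6363 m


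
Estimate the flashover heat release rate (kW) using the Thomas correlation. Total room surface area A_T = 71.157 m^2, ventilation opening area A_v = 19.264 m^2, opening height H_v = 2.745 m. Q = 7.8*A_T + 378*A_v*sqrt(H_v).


7.8*A_T = 555.02
sqrt(H_v) = 1.6568
378*A_v*sqrt(H_v) = 12065
Q = 555.02 + 12065 = 12620 kW

12620 kW


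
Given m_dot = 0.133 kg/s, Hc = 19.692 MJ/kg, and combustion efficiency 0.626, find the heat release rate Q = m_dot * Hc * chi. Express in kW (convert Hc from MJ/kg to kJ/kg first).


Hc = 19.692 MJ/kg = 19.692 * 1000 kJ/kg = 19692 kJ/kg
Q = 0.133 kg/s * 19692 kJ/kg * 0.626 = 1639.5 kW

1639.5 kW


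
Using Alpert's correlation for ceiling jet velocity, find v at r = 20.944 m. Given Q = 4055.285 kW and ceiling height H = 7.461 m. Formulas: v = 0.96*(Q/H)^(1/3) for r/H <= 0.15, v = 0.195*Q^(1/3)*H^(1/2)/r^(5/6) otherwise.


r/H = 20.944 / 7.461 = 2.8071
r/H > 0.15, so v = 0.195*Q^(1/3)*H^(1/2)/r^(5/6)
Q^(1/3) = 15.947
H^(1/2) = 2.7315
r^(5/6) = 12.615
v = 0.195 * 15.947 * 2.7315 / 12.615 = 0.67332 m/s

0.67332 m/s


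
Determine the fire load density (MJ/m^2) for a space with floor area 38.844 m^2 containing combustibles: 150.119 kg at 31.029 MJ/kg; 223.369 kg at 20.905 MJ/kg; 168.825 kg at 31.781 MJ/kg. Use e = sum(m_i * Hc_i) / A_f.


Total energy = 150.119*31.029 + 223.369*20.905 + 168.825*31.781
= 4658.042 + 4669.529 + 5365.427
= 14693.00 MJ
e = 14693.00 / 38.844 = 378.26 MJ/m^2

378.26 MJ/m^2


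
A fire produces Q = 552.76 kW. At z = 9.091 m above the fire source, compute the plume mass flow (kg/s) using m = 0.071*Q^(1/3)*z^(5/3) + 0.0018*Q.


Q^(1/3) = 8.2069
z^(5/3) = 39.599
First term = 0.071 * 8.2069 * 39.599 = 23.074
Second term = 0.0018 * 552.76 = 0.99497
m = 24.069 kg/s

24.069 kg/s


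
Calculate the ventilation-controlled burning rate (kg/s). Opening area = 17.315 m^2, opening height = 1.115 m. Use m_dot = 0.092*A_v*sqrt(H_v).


sqrt(H_v) = 1.0559
m_dot = 0.092 * 17.315 * 1.0559 = 1.6821 kg/s

1.6821 kg/s


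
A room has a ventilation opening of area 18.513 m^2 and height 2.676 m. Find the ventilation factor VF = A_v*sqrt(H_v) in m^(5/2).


sqrt(H_v) = 1.6358
VF = 18.513 * 1.6358 = 30.284 m^(5/2)

30.284 m^(5/2)


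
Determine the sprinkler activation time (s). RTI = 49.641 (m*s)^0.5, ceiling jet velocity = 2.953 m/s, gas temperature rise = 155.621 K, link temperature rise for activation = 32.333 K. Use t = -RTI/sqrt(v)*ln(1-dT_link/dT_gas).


dT_link/dT_gas = 0.20777
ln(1 - 0.20777) = -0.23290
t = -49.641 / sqrt(2.953) * -0.23290 = 6.7279 s

6.7279 s


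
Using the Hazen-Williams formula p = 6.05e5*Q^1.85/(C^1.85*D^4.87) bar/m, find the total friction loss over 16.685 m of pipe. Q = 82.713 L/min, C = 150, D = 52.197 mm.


Q^1.85 = 3527.9
C^1.85 = 10611
D^4.87 = 2.3170e+08
p/m = 0.00086809 bar/m
p_total = 0.00086809 * 16.685 = 0.014484 bar

0.014484 bar


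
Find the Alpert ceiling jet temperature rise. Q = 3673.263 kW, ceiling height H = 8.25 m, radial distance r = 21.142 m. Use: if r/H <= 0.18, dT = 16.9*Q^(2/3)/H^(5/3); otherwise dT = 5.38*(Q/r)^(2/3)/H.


r/H = 21.142 / 8.25 = 2.5627
r/H > 0.18, so dT = 5.38*(Q/r)^(2/3)/H
Q/r = 173.74
(Q/r)^(2/3) = 31.137
dT = 5.38 * 31.137 / 8.25 = 20.305 K

20.305 K


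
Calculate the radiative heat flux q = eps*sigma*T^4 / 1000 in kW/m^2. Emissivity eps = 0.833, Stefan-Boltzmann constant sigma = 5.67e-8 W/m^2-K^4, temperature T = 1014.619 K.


T^4 = 1.0598e+12
q = 0.833 * 5.67e-8 * 1.0598e+12 / 1000 = 50.054 kW/m^2

50.054 kW/m^2


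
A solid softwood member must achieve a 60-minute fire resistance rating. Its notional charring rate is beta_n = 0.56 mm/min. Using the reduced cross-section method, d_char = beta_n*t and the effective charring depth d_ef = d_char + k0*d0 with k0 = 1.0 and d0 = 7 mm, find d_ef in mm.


d_char = 0.56 * 60 = 33.6 mm
d_ef = 33.6 + 1.0*7 = 40.6 mm

40.6 mm


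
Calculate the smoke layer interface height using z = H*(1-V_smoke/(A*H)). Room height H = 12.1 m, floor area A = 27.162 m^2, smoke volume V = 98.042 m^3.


V/(A*H) = 0.29831
1 - 0.29831 = 0.70169
z = 12.1 * 0.70169 = 8.4905 m

8.4905 m


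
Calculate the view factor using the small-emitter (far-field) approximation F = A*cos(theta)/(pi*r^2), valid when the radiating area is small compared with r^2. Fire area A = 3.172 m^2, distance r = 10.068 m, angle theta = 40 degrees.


cos(40 deg) = 0.76604
pi*r^2 = 318.45
F = 3.172 * 0.76604 / 318.45 = 0.0076305

0.0076305


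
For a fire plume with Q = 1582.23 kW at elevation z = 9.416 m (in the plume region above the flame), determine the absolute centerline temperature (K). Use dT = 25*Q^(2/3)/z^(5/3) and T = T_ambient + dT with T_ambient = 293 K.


Q^(2/3) = 135.78
z^(5/3) = 41.987
dT = 25 * 135.78 / 41.987 = 80.849 K
T = 293 + 80.849 = 373.85 K

373.85 K


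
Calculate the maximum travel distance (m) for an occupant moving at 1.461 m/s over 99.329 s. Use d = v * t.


d = 1.461 * 99.329 = 145.12 m

145.12 m


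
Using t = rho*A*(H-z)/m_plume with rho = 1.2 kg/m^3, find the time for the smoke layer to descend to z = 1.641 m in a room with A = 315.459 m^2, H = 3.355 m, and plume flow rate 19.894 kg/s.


H - z = 1.714 m
t = 1.2 * 315.459 * 1.714 / 19.894 = 32.615 s

32.615 s


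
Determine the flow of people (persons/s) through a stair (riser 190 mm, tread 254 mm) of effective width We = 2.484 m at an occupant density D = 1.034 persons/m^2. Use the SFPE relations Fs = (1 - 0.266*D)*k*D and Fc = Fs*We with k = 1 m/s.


1 - 0.266*D = 1 - 0.266*1.034 = 0.72496
Fs = 0.72496 * 1 * 1.034 = 0.74960 persons/(s*m)
Fc = 0.74960 * 2.484 = 1.8620 persons/s

1.8620 persons/s


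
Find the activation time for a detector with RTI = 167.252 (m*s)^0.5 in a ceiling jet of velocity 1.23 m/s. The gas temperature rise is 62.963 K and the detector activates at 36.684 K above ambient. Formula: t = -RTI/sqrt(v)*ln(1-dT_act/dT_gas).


dT_act/dT_gas = 0.58263
ln(1 - 0.58263) = -0.87378
t = -167.252 / sqrt(1.23) * -0.87378 = 131.77 s

131.77 s


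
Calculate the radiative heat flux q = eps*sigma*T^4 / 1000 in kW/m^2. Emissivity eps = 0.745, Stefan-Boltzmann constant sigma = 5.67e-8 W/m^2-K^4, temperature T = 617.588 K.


T^4 = 1.4548e+11
q = 0.745 * 5.67e-8 * 1.4548e+11 / 1000 = 6.1452 kW/m^2

6.1452 kW/m^2


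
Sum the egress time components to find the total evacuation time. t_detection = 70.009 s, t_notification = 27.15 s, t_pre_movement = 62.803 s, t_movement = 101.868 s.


Total = 70.009 + 27.15 + 62.803 + 101.868 = 261.83 s

261.83 s


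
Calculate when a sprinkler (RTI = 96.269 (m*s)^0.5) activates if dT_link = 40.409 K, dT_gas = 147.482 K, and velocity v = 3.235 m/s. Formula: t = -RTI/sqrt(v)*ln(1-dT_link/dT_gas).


dT_link/dT_gas = 0.27399
ln(1 - 0.27399) = -0.32020
t = -96.269 / sqrt(3.235) * -0.32020 = 17.138 s

17.138 s


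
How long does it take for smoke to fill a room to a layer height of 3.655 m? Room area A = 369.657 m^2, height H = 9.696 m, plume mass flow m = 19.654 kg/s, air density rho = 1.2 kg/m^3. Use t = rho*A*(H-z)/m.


H - z = 6.041 m
t = 1.2 * 369.657 * 6.041 / 19.654 = 136.34 s

136.34 s


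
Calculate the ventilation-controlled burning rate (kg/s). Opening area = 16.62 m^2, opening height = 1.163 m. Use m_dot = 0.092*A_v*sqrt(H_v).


sqrt(H_v) = 1.0784
m_dot = 0.092 * 16.62 * 1.0784 = 1.6490 kg/s

1.6490 kg/s


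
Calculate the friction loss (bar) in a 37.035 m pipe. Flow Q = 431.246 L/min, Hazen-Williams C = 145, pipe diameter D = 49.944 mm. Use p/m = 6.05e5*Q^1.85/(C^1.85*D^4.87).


Q^1.85 = 74859
C^1.85 = 9966.2
D^4.87 = 1.8690e+08
p/m = 0.024314 bar/m
p_total = 0.024314 * 37.035 = 0.90046 bar

0.90046 bar


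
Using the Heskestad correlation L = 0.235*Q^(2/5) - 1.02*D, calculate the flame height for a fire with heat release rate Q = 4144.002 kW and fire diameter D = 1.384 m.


Q^(2/5) = 27.988
0.235 * Q^(2/5) = 6.5771
1.02 * D = 1.4117
L = 5.1654 m

5.1654 m


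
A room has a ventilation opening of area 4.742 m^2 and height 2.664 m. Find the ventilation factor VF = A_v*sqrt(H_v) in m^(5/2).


sqrt(H_v) = 1.6322
VF = 4.742 * 1.6322 = 7.7398 m^(5/2)

7.7398 m^(5/2)


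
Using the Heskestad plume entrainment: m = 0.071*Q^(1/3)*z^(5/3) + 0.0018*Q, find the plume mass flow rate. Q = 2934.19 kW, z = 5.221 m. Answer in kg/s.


Q^(1/3) = 14.316
z^(5/3) = 15.713
First term = 0.071 * 14.316 * 15.713 = 15.971
Second term = 0.0018 * 2934.19 = 5.2815
m = 21.253 kg/s

21.253 kg/s


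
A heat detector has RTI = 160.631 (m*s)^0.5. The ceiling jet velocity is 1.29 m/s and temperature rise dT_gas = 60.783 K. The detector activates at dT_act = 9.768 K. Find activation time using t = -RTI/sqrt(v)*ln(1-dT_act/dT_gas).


dT_act/dT_gas = 0.16070
ln(1 - 0.16070) = -0.17519
t = -160.631 / sqrt(1.29) * -0.17519 = 24.777 s

24.777 s


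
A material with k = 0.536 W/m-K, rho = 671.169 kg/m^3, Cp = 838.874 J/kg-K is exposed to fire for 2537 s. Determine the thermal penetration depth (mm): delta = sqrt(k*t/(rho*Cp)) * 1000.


alpha = 0.536 / (671.169 * 838.874) = 9.5200e-07 m^2/s
alpha * t = 0.0024152
delta = sqrt(0.0024152) * 1000 = 49.145 mm

49.145 mm


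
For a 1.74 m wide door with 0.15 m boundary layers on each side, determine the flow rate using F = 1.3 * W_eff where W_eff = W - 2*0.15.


W_eff = 1.74 - 0.30 = 1.44 m
F = 1.3 * 1.44 = 1.872 persons/s

1.872 persons/s


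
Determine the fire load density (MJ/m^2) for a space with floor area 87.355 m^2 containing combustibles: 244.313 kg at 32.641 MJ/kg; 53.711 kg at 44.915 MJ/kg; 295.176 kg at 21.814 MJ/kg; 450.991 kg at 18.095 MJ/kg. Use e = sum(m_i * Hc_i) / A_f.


Total energy = 244.313*32.641 + 53.711*44.915 + 295.176*21.814 + 450.991*18.095
= 7974.621 + 2412.430 + 6438.969 + 8160.682
= 24986.70 MJ
e = 24986.70 / 87.355 = 286.04 MJ/m^2

286.04 MJ/m^2


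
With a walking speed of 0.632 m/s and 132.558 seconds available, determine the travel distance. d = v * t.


d = 0.632 * 132.558 = 83.777 m

83.777 m


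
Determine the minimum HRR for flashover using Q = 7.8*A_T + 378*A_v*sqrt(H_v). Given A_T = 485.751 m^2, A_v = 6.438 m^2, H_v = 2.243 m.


7.8*A_T = 3788.9
sqrt(H_v) = 1.4977
378*A_v*sqrt(H_v) = 3644.7
Q = 3788.9 + 3644.7 = 7433.5 kW

7433.5 kW


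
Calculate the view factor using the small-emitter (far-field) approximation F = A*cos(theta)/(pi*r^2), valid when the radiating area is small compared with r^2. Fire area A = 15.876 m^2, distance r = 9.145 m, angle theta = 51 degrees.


cos(51 deg) = 0.62932
pi*r^2 = 262.73
F = 15.876 * 0.62932 / 262.73 = 0.038027

0.038027


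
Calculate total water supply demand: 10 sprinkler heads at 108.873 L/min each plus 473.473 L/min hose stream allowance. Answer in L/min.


Sprinkler demand = 10 * 108.873 = 1088.73 L/min
Total = 1088.73 + 473.473 = 1562.203 L/min

1562.203 L/min


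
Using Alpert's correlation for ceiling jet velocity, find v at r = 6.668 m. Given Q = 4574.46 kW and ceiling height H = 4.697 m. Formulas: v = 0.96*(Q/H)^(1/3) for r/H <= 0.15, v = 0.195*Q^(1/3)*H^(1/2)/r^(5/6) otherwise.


r/H = 6.668 / 4.697 = 1.4196
r/H > 0.15, so v = 0.195*Q^(1/3)*H^(1/2)/r^(5/6)
Q^(1/3) = 16.600
H^(1/2) = 2.1673
r^(5/6) = 4.8603
v = 0.195 * 16.600 * 2.1673 / 4.8603 = 1.4434 m/s

1.4434 m/s


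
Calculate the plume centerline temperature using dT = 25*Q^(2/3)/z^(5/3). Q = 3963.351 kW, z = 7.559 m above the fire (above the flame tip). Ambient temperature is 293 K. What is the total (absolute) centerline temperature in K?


Q^(2/3) = 250.44
z^(5/3) = 29.114
dT = 25 * 250.44 / 29.114 = 215.05 K
T = 293 + 215.05 = 508.05 K

508.05 K


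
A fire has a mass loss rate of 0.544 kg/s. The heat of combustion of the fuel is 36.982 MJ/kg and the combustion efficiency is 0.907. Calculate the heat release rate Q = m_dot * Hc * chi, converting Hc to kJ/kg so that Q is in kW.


Hc = 36.982 MJ/kg = 36.982 * 1000 kJ/kg = 36982 kJ/kg
Q = 0.544 kg/s * 36982 kJ/kg * 0.907 = 18247 kW

18247 kW


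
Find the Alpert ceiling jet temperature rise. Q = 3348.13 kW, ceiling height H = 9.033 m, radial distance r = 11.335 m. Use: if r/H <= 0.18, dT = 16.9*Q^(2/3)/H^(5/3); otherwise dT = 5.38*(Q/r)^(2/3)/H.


r/H = 11.335 / 9.033 = 1.2548
r/H > 0.18, so dT = 5.38*(Q/r)^(2/3)/H
Q/r = 295.38
(Q/r)^(2/3) = 44.353
dT = 5.38 * 44.353 / 9.033 = 26.416 K

26.416 K


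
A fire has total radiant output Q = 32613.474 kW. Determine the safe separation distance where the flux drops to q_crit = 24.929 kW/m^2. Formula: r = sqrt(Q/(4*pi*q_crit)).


4*pi*q_crit = 313.27
Q/(4*pi*q_crit) = 104.11
r = sqrt(104.11) = 10.203 m

10.203 m


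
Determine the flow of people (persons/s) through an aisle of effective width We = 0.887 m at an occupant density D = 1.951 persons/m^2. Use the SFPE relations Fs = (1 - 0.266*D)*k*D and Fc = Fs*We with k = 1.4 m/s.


1 - 0.266*D = 1 - 0.266*1.951 = 0.48103
Fs = 0.48103 * 1.4 * 1.951 = 1.3139 persons/(s*m)
Fc = 1.3139 * 0.887 = 1.1654 persons/s

1.1654 persons/s


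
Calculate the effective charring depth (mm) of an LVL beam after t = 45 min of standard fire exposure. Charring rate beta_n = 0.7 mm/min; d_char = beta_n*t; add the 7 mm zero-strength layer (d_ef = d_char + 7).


d_char = 0.7 * 45 = 31.5 mm
d_ef = 31.5 + 1.0*7 = 38.5 mm

38.5 mm


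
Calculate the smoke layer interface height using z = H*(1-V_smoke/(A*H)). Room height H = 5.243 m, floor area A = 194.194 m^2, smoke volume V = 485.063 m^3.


V/(A*H) = 0.47641
1 - 0.47641 = 0.52359
z = 5.243 * 0.52359 = 2.7452 m

2.7452 m


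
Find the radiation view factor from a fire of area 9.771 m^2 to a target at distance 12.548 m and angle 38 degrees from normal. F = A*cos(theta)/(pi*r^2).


cos(38 deg) = 0.78801
pi*r^2 = 494.65
F = 9.771 * 0.78801 / 494.65 = 0.015566

0.015566


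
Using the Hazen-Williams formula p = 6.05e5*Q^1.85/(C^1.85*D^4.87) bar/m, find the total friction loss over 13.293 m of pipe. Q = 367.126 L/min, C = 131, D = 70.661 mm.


Q^1.85 = 55579
C^1.85 = 8259.5
D^4.87 = 1.0128e+09
p/m = 0.0040198 bar/m
p_total = 0.0040198 * 13.293 = 0.053435 bar

0.053435 bar


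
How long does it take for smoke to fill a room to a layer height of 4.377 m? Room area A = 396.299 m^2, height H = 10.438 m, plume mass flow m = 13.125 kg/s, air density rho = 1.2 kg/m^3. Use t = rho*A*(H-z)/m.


H - z = 6.061 m
t = 1.2 * 396.299 * 6.061 / 13.125 = 219.61 s

219.61 s


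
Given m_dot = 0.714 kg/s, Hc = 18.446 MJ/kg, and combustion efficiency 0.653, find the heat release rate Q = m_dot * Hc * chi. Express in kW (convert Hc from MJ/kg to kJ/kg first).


Hc = 18.446 MJ/kg = 18.446 * 1000 kJ/kg = 18446 kJ/kg
Q = 0.714 kg/s * 18446 kJ/kg * 0.653 = 8600.3 kW

8600.3 kW


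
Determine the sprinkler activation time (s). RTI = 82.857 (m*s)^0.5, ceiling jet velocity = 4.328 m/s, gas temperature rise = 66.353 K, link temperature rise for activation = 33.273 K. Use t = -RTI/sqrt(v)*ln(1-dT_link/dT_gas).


dT_link/dT_gas = 0.50145
ln(1 - 0.50145) = -0.69606
t = -82.857 / sqrt(4.328) * -0.69606 = 27.722 s

27.722 s


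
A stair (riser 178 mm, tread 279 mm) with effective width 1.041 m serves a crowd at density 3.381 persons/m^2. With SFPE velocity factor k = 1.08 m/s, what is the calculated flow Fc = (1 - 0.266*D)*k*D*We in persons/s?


1 - 0.266*D = 1 - 0.266*3.381 = 0.10065
Fs = 0.10065 * 1.08 * 3.381 = 0.36754 persons/(s*m)
Fc = 0.36754 * 1.041 = 0.38261 persons/s

0.38261 persons/s


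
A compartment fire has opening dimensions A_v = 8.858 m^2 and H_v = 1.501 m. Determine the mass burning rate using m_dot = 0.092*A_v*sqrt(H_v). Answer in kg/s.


sqrt(H_v) = 1.2252
m_dot = 0.092 * 8.858 * 1.2252 = 0.99842 kg/s

0.99842 kg/s


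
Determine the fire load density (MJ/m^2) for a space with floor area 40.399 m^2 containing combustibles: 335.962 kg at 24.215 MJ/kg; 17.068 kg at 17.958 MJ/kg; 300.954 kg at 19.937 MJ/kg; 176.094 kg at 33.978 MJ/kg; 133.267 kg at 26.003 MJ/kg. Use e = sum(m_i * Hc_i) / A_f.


Total energy = 335.962*24.215 + 17.068*17.958 + 300.954*19.937 + 176.094*33.978 + 133.267*26.003
= 8135.320 + 306.5071 + 6000.120 + 5983.322 + 3465.342
= 23890.61 MJ
e = 23890.61 / 40.399 = 591.37 MJ/m^2

591.37 MJ/m^2


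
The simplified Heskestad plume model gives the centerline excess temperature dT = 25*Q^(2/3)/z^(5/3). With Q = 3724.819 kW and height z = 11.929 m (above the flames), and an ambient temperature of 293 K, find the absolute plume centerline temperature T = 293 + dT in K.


Q^(2/3) = 240.29
z^(5/3) = 62.279
dT = 25 * 240.29 / 62.279 = 96.458 K
T = 293 + 96.458 = 389.46 K

389.46 K


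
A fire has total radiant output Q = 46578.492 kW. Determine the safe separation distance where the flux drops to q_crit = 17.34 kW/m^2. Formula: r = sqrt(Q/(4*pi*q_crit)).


4*pi*q_crit = 217.90
Q/(4*pi*q_crit) = 213.76
r = sqrt(213.76) = 14.621 m

14.621 m


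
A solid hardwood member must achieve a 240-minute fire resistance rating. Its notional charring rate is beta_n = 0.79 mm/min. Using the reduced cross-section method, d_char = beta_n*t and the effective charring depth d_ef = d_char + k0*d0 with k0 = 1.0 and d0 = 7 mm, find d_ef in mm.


d_char = 0.79 * 240 = 189.6 mm
d_ef = 189.6 + 1.0*7 = 196.6 mm

196.6 mm


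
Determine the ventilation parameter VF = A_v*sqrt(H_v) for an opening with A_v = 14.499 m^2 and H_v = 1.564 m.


sqrt(H_v) = 1.2506
VF = 14.499 * 1.2506 = 18.132 m^(5/2)

18.132 m^(5/2)


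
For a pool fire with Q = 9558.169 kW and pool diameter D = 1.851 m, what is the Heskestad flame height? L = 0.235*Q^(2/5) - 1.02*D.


Q^(2/5) = 39.098
0.235 * Q^(2/5) = 9.1879
1.02 * D = 1.8880
L = 7.2999 m

7.2999 m


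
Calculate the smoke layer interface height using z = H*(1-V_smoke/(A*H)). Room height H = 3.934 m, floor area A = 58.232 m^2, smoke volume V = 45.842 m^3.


V/(A*H) = 0.20011
1 - 0.20011 = 0.79989
z = 3.934 * 0.79989 = 3.1468 m

3.1468 m


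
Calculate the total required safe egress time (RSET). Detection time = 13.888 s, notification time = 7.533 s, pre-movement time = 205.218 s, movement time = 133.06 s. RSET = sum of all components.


Total = 13.888 + 7.533 + 205.218 + 133.06 = 359.699 s

359.699 s


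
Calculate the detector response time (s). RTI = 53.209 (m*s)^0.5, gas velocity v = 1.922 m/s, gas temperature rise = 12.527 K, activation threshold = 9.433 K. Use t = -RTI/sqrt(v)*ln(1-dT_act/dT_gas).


dT_act/dT_gas = 0.75301
ln(1 - 0.75301) = -1.3984
t = -53.209 / sqrt(1.922) * -1.3984 = 53.672 s

53.672 s


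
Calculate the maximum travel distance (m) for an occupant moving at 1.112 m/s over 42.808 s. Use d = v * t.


d = 1.112 * 42.808 = 47.602 m

47.602 m


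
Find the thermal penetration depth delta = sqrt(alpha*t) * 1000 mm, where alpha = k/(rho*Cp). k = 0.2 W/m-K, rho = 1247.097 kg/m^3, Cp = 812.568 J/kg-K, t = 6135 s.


alpha = 0.2 / (1247.097 * 812.568) = 1.9736e-07 m^2/s
alpha * t = 0.0012108
delta = sqrt(0.0012108) * 1000 = 34.797 mm

34.797 mm


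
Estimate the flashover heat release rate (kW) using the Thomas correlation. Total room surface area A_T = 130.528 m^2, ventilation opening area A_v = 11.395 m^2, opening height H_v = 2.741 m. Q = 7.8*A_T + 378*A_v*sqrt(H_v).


7.8*A_T = 1018.1
sqrt(H_v) = 1.6556
378*A_v*sqrt(H_v) = 7131.2
Q = 1018.1 + 7131.2 = 8149.3 kW

8149.3 kW


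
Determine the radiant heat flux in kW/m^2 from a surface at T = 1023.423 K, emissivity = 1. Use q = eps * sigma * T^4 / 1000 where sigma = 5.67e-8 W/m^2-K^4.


T^4 = 1.0970e+12
q = 1 * 5.67e-8 * 1.0970e+12 / 1000 = 62.202 kW/m^2

62.202 kW/m^2


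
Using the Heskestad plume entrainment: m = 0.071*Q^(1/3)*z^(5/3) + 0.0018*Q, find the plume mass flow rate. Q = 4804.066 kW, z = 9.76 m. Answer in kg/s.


Q^(1/3) = 16.873
z^(5/3) = 44.574
First term = 0.071 * 16.873 * 44.574 = 53.400
Second term = 0.0018 * 4804.066 = 8.6473
m = 62.048 kg/s

62.048 kg/s


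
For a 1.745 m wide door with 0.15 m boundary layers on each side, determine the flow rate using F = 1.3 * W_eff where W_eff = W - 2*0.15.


W_eff = 1.745 - 0.30 = 1.445 m
F = 1.3 * 1.445 = 1.8785 persons/s

1.8785 persons/s


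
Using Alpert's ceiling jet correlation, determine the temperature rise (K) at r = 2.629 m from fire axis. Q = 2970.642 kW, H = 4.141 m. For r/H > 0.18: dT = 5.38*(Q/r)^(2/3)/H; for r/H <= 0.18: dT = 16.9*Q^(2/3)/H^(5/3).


r/H = 2.629 / 4.141 = 0.63487
r/H > 0.18, so dT = 5.38*(Q/r)^(2/3)/H
Q/r = 1130.0
(Q/r)^(2/3) = 108.49
dT = 5.38 * 108.49 / 4.141 = 140.95 K

140.95 K


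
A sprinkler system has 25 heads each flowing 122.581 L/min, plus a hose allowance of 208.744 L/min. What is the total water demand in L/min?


Sprinkler demand = 25 * 122.581 = 3064.525 L/min
Total = 3064.525 + 208.744 = 3273.269 L/min

3273.269 L/min


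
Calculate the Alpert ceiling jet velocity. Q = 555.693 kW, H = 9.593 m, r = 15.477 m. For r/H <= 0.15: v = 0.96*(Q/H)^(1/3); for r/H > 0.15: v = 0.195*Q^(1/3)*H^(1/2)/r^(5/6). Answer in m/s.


r/H = 15.477 / 9.593 = 1.6134
r/H > 0.15, so v = 0.195*Q^(1/3)*H^(1/2)/r^(5/6)
Q^(1/3) = 8.2214
H^(1/2) = 3.0973
r^(5/6) = 9.8041
v = 0.195 * 8.2214 * 3.0973 / 9.8041 = 0.50647 m/s

0.50647 m/s


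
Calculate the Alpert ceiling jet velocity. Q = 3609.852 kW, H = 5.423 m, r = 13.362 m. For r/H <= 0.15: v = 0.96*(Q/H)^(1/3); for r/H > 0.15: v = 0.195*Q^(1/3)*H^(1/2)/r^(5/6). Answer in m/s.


r/H = 13.362 / 5.423 = 2.4639
r/H > 0.15, so v = 0.195*Q^(1/3)*H^(1/2)/r^(5/6)
Q^(1/3) = 15.340
H^(1/2) = 2.3287
r^(5/6) = 8.6741
v = 0.195 * 15.340 * 2.3287 / 8.6741 = 0.80308 m/s

0.80308 m/s


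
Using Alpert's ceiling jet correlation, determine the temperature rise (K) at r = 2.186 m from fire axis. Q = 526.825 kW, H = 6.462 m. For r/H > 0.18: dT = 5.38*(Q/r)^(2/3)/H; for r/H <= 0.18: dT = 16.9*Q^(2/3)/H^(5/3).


r/H = 2.186 / 6.462 = 0.33829
r/H > 0.18, so dT = 5.38*(Q/r)^(2/3)/H
Q/r = 241.00
(Q/r)^(2/3) = 38.727
dT = 5.38 * 38.727 / 6.462 = 32.242 K

32.242 K


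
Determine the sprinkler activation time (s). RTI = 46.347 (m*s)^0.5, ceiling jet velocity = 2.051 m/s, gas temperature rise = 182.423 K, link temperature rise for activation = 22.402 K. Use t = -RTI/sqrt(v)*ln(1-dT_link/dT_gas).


dT_link/dT_gas = 0.12280
ln(1 - 0.12280) = -0.13102
t = -46.347 / sqrt(2.051) * -0.13102 = 4.2402 s

4.2402 s


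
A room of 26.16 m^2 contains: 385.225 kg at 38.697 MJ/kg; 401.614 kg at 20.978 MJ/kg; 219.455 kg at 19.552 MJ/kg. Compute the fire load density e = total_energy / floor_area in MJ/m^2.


Total energy = 385.225*38.697 + 401.614*20.978 + 219.455*19.552
= 14907.05 + 8425.058 + 4290.784
= 27622.89 MJ
e = 27622.89 / 26.16 = 1055.9 MJ/m^2

1055.9 MJ/m^2


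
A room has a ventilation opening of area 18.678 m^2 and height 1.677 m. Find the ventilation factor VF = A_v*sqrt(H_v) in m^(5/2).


sqrt(H_v) = 1.2950
VF = 18.678 * 1.2950 = 24.188 m^(5/2)

24.188 m^(5/2)


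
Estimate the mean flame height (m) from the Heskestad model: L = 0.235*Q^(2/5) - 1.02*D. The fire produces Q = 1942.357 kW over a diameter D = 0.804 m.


Q^(2/5) = 20.670
0.235 * Q^(2/5) = 4.8574
1.02 * D = 0.82008
L = 4.0373 m

4.0373 m


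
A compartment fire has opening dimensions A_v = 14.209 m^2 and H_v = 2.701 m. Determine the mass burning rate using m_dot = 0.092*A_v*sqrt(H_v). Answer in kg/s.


sqrt(H_v) = 1.6435
m_dot = 0.092 * 14.209 * 1.6435 = 2.1484 kg/s

2.1484 kg/s


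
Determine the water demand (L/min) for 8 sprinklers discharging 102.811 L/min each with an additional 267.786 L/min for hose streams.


Sprinkler demand = 8 * 102.811 = 822.488 L/min
Total = 822.488 + 267.786 = 1090.274 L/min

1090.274 L/min


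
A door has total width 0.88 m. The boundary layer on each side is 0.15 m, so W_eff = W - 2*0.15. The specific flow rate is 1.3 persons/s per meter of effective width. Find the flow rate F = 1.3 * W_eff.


W_eff = 0.88 - 0.30 = 0.58 m
F = 1.3 * 0.58 = 0.754 persons/s

0.754 persons/s


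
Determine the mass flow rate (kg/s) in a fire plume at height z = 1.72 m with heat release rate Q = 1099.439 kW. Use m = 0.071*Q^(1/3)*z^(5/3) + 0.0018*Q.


Q^(1/3) = 10.321
z^(5/3) = 2.4691
First term = 0.071 * 10.321 * 2.4691 = 1.8094
Second term = 0.0018 * 1099.439 = 1.9790
m = 3.7884 kg/s

3.7884 kg/s


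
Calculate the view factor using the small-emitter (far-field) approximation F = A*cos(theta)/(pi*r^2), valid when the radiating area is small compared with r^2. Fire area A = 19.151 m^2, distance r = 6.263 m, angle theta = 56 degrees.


cos(56 deg) = 0.55919
pi*r^2 = 123.23
F = 19.151 * 0.55919 / 123.23 = 0.086904

0.086904


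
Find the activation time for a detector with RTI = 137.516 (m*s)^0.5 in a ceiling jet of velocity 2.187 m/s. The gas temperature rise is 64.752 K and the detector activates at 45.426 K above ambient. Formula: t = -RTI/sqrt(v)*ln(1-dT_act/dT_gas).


dT_act/dT_gas = 0.70154
ln(1 - 0.70154) = -1.2091
t = -137.516 / sqrt(2.187) * -1.2091 = 112.43 s

112.43 s


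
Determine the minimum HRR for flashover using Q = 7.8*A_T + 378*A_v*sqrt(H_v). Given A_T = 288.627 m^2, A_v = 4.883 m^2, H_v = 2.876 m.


7.8*A_T = 2251.3
sqrt(H_v) = 1.6959
378*A_v*sqrt(H_v) = 3130.2
Q = 2251.3 + 3130.2 = 5381.5 kW

5381.5 kW


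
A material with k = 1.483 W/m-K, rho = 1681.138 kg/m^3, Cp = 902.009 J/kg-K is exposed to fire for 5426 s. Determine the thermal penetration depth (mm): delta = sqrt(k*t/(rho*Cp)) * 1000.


alpha = 1.483 / (1681.138 * 902.009) = 9.7797e-07 m^2/s
alpha * t = 0.0053065
delta = sqrt(0.0053065) * 1000 = 72.846 mm

72.846 mm


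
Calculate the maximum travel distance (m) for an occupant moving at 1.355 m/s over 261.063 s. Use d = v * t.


d = 1.355 * 261.063 = 353.74 m

353.74 m


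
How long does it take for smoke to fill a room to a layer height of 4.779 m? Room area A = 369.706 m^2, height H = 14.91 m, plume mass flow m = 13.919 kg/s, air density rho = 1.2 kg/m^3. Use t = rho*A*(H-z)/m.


H - z = 10.131 m
t = 1.2 * 369.706 * 10.131 / 13.919 = 322.91 s

322.91 s


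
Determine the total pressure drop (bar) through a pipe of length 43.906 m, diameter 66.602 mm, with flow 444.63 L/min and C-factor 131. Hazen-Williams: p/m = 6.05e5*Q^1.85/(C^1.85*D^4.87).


Q^1.85 = 79213
C^1.85 = 8259.5
D^4.87 = 7.5925e+08
p/m = 0.0076422 bar/m
p_total = 0.0076422 * 43.906 = 0.33554 bar

0.33554 bar


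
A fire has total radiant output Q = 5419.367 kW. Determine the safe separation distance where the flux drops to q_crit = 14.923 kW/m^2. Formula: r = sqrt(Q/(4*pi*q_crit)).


4*pi*q_crit = 187.53
Q/(4*pi*q_crit) = 28.899
r = sqrt(28.899) = 5.3758 m

5.3758 m


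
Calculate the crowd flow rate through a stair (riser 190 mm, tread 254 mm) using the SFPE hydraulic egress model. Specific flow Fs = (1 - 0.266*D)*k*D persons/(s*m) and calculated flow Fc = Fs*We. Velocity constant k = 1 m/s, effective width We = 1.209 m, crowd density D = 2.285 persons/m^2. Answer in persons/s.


1 - 0.266*D = 1 - 0.266*2.285 = 0.39219
Fs = 0.39219 * 1 * 2.285 = 0.89615 persons/(s*m)
Fc = 0.89615 * 1.209 = 1.0835 persons/s

1.0835 persons/s


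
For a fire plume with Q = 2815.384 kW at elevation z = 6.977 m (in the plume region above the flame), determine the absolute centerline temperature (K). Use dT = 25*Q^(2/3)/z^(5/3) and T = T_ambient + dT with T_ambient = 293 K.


Q^(2/3) = 199.38
z^(5/3) = 25.475
dT = 25 * 199.38 / 25.475 = 195.67 K
T = 293 + 195.67 = 488.67 K

488.67 K


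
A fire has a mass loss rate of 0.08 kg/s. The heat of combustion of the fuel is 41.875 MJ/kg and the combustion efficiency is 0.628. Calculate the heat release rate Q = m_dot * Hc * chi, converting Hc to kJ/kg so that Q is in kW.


Hc = 41.875 MJ/kg = 41.875 * 1000 kJ/kg = 41875 kJ/kg
Q = 0.08 kg/s * 41875 kJ/kg * 0.628 = 2103.8 kW

2103.8 kW


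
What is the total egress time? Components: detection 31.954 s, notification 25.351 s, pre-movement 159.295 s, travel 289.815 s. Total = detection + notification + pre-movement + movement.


Total = 31.954 + 25.351 + 159.295 + 289.815 = 506.415 s

506.415 s
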